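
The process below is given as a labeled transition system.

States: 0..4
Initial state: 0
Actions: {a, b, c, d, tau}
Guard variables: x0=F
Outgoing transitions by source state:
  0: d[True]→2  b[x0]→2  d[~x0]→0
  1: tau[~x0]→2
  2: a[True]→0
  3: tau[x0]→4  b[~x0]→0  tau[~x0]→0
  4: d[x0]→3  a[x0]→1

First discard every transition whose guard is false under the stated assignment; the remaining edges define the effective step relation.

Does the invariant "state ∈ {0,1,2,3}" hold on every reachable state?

Answer: INVARIANT HOLDS

Analysis:
Safe = {0,1,2,3}
Reach set: {0,2}
  0: ✓
  2: ✓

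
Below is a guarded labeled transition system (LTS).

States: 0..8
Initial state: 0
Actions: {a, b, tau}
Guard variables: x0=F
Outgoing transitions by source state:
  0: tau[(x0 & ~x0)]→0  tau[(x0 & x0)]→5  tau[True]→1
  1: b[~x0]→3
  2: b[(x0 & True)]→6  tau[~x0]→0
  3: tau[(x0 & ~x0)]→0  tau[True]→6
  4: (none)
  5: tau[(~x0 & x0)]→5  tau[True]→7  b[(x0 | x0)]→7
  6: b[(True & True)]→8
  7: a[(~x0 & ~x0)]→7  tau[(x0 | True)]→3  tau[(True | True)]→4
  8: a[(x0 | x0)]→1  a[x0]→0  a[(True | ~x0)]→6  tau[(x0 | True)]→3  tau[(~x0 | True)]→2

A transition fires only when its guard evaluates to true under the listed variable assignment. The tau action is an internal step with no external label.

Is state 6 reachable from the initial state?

Guard filter leaves 12 enabled edge(s).
depth 0: {0}
depth 1: {1}  total {0,1}
depth 2: {3}  total {0,1,3}
depth 3: {6}  total {0,1,3,6}
depth 4: {8}  total {0,1,3,6,8}
depth 5: {2}  total {0,1,2,3,6,8}
Reachable = {0,1,2,3,6,8}
Path to 6: tau·b·tau

Answer: REACHABLE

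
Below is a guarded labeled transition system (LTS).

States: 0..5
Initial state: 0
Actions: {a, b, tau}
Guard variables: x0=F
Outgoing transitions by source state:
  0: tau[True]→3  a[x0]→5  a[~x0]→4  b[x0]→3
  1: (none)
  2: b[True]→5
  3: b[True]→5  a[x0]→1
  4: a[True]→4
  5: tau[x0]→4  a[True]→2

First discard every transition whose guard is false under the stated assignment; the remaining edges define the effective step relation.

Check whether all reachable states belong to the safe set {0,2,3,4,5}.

Answer: INVARIANT HOLDS

Analysis:
Inv-set: {0,2,3,4,5}
Reach set: {0,2,3,4,5}
  0: ✓
  2: ✓
  3: ✓
  4: ✓
  5: ✓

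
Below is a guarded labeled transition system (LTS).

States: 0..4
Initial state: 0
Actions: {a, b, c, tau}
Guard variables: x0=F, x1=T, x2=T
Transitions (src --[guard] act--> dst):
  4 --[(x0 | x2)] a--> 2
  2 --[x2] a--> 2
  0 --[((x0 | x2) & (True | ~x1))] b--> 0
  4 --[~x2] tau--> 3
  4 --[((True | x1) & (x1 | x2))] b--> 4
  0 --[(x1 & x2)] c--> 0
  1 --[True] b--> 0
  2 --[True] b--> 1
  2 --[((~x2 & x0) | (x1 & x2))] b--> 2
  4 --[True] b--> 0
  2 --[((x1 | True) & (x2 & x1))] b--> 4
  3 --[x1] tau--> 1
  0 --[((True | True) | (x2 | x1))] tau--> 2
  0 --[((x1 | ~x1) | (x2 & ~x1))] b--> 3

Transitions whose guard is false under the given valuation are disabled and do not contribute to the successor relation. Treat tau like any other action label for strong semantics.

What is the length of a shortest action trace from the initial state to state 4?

Layered search for 4:
  depth 0: {0}
  depth 1: {2,3}
  depth 2: {1,4}
depth(4)=2, e.g. tau·b

Answer: 2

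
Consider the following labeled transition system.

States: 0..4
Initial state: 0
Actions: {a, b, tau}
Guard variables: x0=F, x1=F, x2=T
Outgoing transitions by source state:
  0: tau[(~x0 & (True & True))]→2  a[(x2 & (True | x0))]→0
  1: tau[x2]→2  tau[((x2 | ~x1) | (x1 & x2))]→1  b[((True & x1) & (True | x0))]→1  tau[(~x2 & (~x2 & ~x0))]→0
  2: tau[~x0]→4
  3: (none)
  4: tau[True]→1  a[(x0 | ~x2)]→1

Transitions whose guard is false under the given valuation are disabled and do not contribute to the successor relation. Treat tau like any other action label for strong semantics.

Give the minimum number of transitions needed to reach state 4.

Answer: 2

Working:
Layered search for 4:
  Layer 0: {0}
  Layer 1: {2}
  Layer 2: {4}
depth(4)=2, e.g. tau·tau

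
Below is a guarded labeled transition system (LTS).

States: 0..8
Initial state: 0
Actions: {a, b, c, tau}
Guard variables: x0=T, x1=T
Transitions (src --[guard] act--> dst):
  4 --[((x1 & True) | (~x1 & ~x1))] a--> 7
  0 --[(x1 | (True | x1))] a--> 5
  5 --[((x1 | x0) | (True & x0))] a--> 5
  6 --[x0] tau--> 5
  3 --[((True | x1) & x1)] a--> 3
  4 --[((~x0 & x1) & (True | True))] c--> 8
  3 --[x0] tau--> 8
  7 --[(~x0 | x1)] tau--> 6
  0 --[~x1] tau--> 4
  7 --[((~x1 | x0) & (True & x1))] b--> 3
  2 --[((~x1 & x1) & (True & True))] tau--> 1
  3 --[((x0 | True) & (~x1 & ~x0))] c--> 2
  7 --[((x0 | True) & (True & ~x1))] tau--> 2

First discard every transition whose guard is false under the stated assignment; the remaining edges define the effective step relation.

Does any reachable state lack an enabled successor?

Reachable = {0,5}
  0: a→5  [1 out]
  5: a→5  [1 out]

Answer: DEADLOCK-FREE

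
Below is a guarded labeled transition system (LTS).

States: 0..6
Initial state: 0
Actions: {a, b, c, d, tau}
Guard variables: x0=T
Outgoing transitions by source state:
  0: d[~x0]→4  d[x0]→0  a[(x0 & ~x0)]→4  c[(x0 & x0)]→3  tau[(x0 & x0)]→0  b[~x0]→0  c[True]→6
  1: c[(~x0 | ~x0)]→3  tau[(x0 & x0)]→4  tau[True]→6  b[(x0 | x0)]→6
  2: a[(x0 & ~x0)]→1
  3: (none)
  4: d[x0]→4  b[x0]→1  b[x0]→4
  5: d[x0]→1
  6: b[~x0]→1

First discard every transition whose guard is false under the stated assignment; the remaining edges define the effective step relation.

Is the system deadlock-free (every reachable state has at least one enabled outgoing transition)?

Reach set: {0,3,6}
  0: c→3  c→6  d→0  tau→0  [4 out]
  3: ∅  [STUCK]
  6: ∅  [STUCK]
witness 3: c

Answer: DEADLOCK at state 3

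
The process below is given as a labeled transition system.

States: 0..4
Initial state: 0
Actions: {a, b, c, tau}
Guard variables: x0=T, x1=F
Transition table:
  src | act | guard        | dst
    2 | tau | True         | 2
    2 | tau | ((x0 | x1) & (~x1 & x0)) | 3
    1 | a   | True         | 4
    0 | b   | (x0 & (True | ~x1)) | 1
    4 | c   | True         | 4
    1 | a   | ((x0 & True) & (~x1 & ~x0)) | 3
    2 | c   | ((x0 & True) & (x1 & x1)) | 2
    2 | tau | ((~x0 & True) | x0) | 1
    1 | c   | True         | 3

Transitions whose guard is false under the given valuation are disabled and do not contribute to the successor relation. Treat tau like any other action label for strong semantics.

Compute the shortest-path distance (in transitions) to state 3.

Breadth-first toward 3:
  Layer 0: {0}
  Layer 1: {1}
  Layer 2: {3,4}
first hit 3 at d=2 via b·c

Answer: 2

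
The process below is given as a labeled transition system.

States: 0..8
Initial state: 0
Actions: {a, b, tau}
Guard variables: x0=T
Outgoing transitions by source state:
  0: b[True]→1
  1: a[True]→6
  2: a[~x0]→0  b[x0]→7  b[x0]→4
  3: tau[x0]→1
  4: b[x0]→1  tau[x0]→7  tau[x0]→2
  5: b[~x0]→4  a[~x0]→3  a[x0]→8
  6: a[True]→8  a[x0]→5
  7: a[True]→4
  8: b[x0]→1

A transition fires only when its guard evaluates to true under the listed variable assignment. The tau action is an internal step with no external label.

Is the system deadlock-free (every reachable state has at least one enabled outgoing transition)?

Answer: DEADLOCK-FREE

Working:
Reachable = {0,1,5,6,8}
  0: b→1  [deg 1]
  1: a→6  [deg 1]
  5: a→8  [deg 1]
  6: a→5  a→8  [deg 2]
  8: b→1  [deg 1]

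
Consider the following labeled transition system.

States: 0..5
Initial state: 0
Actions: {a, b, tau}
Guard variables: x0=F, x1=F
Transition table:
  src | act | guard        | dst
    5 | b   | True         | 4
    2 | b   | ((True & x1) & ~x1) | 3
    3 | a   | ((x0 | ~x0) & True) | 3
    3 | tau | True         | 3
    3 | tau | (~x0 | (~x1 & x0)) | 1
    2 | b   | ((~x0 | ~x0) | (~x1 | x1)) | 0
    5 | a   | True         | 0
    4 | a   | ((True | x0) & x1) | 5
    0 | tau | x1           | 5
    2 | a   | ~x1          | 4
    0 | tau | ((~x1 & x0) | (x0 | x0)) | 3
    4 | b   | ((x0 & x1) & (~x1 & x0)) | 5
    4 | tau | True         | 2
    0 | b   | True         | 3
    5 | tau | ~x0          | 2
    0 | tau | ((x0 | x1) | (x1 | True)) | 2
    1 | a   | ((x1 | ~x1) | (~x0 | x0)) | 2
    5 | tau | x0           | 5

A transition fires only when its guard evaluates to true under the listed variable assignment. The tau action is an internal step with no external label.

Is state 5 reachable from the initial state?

After dropping false guards: 12 live edges.
Layer 0: {0}
Layer 1: {2,3}  now seen {0,2,3}
Layer 2: {1,4}  now seen {0,1,2,3,4}
R = {0,1,2,3,4}

Answer: UNREACHABLE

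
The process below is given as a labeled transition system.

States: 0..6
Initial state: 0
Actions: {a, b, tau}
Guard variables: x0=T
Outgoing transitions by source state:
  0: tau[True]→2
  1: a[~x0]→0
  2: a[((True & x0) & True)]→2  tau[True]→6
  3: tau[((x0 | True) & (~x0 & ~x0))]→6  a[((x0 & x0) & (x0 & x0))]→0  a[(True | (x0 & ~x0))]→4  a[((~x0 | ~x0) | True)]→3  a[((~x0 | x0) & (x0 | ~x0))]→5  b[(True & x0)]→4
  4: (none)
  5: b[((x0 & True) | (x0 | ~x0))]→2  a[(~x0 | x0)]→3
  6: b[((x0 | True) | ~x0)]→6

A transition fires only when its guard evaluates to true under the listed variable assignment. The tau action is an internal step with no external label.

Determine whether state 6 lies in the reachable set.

11 transition(s) survive guard evaluation.
depth 0: {0}
depth 1: {2}  total {0,2}
depth 2: {6}  total {0,2,6}
R = {0,2,6}
trace reaching 6: tau·tau

Answer: REACHABLE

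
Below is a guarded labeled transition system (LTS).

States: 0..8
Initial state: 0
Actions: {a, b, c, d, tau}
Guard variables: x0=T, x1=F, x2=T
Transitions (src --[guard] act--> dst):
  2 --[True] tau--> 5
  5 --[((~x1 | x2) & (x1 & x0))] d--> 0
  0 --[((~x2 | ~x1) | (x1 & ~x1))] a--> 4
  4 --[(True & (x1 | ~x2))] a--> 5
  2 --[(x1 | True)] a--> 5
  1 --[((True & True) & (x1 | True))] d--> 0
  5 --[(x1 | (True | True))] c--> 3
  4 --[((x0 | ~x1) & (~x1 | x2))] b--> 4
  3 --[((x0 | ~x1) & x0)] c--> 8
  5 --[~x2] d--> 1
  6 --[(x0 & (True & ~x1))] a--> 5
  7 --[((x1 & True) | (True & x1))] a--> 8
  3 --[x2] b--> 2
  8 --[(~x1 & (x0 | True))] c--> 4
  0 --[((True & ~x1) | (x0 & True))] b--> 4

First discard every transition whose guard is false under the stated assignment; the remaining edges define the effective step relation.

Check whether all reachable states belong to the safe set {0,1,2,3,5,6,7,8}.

Answer: INVARIANT VIOLATED at state 4

Trace:
Allowed set {0,1,2,3,5,6,7,8}
Reachable = {0,4}
  0: ✓
  4: ✗ unsafe
counterexample path to 4: a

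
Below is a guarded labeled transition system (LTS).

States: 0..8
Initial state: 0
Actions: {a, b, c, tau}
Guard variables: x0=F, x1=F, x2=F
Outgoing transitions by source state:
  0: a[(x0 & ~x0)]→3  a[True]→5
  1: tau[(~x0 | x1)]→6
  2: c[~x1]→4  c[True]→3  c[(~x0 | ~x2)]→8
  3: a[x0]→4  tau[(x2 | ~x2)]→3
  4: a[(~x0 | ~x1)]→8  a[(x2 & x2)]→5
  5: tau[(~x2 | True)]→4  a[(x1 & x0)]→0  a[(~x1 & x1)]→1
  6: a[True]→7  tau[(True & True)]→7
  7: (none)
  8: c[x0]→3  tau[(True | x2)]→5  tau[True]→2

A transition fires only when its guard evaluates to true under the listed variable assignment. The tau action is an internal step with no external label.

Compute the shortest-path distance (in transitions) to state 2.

Breadth-first toward 2:
  depth 0: {0}
  depth 1: {5}
  depth 2: {4}
  depth 3: {8}
  depth 4: {2}
2 enters at depth 4; path a·tau·a·tau

Answer: 4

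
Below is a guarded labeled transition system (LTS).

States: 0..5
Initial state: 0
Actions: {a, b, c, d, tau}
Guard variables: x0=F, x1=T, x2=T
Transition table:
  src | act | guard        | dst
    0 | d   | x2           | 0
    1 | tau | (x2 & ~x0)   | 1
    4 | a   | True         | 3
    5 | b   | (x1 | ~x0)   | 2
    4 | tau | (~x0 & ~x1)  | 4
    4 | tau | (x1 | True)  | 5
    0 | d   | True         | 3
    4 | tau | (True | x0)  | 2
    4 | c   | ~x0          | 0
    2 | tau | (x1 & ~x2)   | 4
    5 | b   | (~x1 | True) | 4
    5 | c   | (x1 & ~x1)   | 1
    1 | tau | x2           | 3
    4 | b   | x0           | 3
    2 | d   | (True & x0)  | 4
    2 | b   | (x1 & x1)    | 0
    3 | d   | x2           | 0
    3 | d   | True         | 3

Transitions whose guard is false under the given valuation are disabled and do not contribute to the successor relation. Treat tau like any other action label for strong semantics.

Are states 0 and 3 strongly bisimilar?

Answer: BISIMILAR

Working:
Bisimulation quotient by refinement:
  P[0] = {{0,1,2,3,4,5}}
  P[1] = {{0,3},{1},{2,5},{4}}
  P[2] = {{0,3},{1},{2},{4},{5}}
stable after 3 split(s): 5 block(s)
class of 0: {0,3}; class of 3: {0,3}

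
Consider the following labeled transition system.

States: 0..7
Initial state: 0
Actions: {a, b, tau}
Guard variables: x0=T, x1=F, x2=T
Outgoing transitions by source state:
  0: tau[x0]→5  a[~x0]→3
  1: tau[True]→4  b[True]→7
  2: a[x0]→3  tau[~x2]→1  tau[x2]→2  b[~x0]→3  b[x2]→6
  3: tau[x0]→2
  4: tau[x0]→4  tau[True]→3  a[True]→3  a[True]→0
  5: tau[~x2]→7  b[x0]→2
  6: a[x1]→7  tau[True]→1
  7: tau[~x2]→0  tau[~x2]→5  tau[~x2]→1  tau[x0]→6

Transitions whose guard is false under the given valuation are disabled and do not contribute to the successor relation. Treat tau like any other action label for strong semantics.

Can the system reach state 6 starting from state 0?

Answer: REACHABLE

Working:
After dropping false guards: 14 live edges.
Layer 0: {0}
Layer 1: {5}  now seen {0,5}
Layer 2: {2}  now seen {0,2,5}
Layer 3: {3,6}  now seen {0,2,3,5,6}
Layer 4: {1}  now seen {0,1,2,3,5,6}
Layer 5: {4,7}  now seen {0,1,2,3,4,5,6,7}
R = {0,1,2,3,4,5,6,7}
witness 6: tau·b·b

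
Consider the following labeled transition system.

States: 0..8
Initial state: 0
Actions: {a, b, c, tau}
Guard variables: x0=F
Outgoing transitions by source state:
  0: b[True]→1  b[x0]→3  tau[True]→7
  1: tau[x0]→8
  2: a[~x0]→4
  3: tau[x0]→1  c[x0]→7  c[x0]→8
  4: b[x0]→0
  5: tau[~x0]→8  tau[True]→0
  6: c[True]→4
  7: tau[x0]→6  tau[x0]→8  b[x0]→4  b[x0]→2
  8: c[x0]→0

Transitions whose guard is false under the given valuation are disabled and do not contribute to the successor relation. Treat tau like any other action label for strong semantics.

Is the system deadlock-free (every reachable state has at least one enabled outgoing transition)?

Answer: DEADLOCK at state 1

Working:
Reach set: {0,1,7}
  0: b→1  tau→7  [2 exit(s)]
  1: ∅  [no exit]
  7: ∅  [no exit]
Path to 1: b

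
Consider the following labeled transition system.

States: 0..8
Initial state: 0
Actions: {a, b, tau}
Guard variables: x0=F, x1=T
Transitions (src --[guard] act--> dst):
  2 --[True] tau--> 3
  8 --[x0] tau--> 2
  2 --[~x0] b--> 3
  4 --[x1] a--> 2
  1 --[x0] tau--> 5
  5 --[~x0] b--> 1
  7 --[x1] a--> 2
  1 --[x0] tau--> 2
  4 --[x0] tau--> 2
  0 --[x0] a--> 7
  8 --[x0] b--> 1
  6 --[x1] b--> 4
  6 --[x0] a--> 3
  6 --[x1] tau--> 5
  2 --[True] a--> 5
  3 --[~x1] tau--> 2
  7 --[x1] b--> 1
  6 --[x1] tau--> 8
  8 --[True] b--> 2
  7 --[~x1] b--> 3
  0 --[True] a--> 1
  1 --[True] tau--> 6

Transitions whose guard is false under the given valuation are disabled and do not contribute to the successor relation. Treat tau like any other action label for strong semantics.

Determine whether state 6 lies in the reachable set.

Answer: REACHABLE

Trace:
Guard filter leaves 13 enabled edge(s).
L0 = {0}
L1 = {1}  now seen {0,1}
L2 = {6}  now seen {0,1,6}
L3 = {4,5,8}  now seen {0,1,4,5,6,8}
L4 = {2}  now seen {0,1,2,4,5,6,8}
L5 = {3}  now seen {0,1,2,3,4,5,6,8}
R = {0,1,2,3,4,5,6,8}
trace reaching 6: a·tau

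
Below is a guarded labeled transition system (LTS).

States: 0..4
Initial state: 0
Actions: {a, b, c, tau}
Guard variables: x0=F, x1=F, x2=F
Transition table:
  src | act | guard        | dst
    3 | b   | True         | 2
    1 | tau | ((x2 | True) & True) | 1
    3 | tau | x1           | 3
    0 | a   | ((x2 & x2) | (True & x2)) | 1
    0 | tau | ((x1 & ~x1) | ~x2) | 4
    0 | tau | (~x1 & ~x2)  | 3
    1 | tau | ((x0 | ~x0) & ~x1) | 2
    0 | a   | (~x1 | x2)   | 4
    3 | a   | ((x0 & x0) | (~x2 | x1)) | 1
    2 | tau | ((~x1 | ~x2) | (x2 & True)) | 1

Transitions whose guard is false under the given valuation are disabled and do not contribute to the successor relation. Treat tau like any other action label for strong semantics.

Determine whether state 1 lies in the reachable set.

Answer: REACHABLE

Analysis:
Guard filter leaves 8 enabled edge(s).
depth 0: {0}
depth 1: {3,4}  cumulative {0,3,4}
depth 2: {1,2}  cumulative {0,1,2,3,4}
Reachable = {0,1,2,3,4}
trace reaching 1: tau·a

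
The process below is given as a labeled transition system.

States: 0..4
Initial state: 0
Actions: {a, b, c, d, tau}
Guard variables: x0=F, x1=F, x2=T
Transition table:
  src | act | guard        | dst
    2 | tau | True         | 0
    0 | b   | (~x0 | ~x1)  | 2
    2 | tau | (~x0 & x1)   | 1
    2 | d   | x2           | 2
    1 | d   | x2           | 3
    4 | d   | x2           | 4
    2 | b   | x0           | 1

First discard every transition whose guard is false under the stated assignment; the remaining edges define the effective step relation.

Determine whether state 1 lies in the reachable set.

Answer: UNREACHABLE

Working:
Guard filter leaves 5 enabled edge(s).
Layer 0: {0}
Layer 1: {2}  now seen {0,2}
R = {0,2}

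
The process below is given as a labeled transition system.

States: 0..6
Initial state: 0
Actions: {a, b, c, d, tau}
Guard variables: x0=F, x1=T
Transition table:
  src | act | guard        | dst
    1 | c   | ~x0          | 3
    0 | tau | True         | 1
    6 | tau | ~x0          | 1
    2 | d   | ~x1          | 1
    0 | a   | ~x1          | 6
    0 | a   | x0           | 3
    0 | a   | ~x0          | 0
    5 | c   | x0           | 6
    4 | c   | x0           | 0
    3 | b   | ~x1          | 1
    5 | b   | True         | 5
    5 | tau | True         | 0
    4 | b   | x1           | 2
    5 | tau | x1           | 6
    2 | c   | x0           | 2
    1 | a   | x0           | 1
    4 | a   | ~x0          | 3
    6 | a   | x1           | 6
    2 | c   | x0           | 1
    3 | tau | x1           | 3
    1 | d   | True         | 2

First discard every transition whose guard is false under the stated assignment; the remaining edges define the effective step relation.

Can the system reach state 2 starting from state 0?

Guard filter leaves 12 enabled edge(s).
Layer 0: {0}
Layer 1: {1}  cumulative {0,1}
Layer 2: {2,3}  cumulative {0,1,2,3}
Reachable = {0,1,2,3}
Path to 2: tau·d

Answer: REACHABLE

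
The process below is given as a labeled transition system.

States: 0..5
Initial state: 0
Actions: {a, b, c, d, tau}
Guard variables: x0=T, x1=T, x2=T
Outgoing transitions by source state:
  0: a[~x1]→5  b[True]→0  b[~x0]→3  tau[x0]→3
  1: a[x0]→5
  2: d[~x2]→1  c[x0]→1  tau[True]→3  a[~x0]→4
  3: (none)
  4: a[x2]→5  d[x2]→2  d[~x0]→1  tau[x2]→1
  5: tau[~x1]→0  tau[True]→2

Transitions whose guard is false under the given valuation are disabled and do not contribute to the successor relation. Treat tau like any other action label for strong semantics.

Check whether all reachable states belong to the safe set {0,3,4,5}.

Safe = {0,3,4,5}
Reachable = {0,3}
  0: safe
  3: safe

Answer: INVARIANT HOLDS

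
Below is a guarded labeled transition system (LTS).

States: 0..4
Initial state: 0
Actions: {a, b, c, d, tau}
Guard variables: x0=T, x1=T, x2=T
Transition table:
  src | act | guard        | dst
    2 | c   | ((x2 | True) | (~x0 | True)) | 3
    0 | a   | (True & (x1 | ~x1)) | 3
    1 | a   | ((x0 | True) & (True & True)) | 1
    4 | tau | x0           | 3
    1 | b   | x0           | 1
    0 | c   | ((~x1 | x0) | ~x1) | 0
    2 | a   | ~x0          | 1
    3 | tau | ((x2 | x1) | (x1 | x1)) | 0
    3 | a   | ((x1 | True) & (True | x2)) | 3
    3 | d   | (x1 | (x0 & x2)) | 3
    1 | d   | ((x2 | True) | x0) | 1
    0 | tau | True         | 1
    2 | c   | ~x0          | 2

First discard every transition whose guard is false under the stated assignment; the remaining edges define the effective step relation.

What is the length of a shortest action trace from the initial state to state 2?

Answer: UNREACHABLE

Working:
Breadth-first toward 2:
  L0 = {0}
  L1 = {1,3}
2 never appears.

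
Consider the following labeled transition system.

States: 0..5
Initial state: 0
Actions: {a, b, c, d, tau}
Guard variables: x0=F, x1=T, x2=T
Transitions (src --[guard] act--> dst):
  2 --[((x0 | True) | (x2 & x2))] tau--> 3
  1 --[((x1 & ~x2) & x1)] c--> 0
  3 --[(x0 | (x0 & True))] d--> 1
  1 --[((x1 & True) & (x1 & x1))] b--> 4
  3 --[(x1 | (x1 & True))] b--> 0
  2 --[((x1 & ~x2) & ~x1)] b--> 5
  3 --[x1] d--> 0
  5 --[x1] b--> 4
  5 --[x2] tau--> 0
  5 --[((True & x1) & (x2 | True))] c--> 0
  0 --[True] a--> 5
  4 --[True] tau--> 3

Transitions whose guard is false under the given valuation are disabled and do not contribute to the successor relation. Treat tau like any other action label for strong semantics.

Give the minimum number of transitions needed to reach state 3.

Answer: 3

Trace:
Breadth-first toward 3:
  depth 0: {0}
  depth 1: {5}
  depth 2: {4}
  depth 3: {3}
first hit 3 at d=3 via a·b·tau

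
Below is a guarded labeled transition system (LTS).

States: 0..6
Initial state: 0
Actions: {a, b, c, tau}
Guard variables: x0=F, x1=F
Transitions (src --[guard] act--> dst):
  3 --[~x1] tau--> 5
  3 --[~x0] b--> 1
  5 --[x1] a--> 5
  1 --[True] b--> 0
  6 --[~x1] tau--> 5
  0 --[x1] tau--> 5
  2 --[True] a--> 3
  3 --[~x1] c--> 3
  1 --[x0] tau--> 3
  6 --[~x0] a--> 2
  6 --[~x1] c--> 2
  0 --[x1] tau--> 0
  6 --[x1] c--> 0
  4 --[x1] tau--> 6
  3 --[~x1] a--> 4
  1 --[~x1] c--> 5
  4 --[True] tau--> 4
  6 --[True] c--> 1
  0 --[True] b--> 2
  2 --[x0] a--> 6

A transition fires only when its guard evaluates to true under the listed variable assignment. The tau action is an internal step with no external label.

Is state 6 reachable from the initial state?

Answer: UNREACHABLE

Working:
After dropping false guards: 13 live edges.
depth 0: {0}
depth 1: {2}  total {0,2}
depth 2: {3}  total {0,2,3}
depth 3: {1,4,5}  total {0,1,2,3,4,5}
Reach set: {0,1,2,3,4,5}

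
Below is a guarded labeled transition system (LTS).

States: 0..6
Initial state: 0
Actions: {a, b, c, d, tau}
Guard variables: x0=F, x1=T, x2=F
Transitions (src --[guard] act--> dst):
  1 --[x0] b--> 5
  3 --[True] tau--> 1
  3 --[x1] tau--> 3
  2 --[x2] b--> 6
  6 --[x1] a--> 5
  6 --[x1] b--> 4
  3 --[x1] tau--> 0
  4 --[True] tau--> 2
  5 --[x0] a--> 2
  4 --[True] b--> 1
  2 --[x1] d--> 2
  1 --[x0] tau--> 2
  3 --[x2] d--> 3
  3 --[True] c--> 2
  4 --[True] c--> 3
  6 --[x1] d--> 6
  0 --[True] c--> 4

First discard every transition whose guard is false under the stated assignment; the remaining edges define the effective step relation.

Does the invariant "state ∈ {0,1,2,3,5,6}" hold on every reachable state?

Answer: INVARIANT VIOLATED at state 4

Analysis:
Allowed set {0,1,2,3,5,6}
Reach set: {0,1,2,3,4}
  0: safe
  1: safe
  2: safe
  3: safe
  4: outside
reach 4 via c — violates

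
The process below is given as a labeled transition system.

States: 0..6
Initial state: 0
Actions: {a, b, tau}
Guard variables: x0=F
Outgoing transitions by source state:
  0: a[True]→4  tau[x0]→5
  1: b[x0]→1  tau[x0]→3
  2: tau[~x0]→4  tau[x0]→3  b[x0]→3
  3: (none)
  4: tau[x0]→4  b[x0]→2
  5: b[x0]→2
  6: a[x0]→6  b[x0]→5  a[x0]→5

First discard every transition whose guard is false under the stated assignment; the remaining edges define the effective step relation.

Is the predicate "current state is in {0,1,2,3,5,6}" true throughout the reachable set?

Allowed set {0,1,2,3,5,6}
Reachable = {0,4}
  0: ok
  4: VIOLATES
counterexample path to 4: a

Answer: INVARIANT VIOLATED at state 4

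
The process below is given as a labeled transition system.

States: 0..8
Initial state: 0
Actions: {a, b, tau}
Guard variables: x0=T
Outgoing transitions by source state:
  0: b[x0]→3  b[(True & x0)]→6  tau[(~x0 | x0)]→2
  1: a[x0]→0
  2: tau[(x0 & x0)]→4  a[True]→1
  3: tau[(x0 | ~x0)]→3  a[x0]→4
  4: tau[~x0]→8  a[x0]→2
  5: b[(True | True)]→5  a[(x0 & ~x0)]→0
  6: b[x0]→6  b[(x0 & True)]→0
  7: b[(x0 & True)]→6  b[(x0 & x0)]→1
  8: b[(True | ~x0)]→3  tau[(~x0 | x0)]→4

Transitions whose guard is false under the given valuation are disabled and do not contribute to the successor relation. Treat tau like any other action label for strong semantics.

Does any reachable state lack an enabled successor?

Reachable = {0,1,2,3,4,6}
  0: b→3  b→6  tau→2  [deg 3]
  1: a→0  [deg 1]
  2: a→1  tau→4  [deg 2]
  3: a→4  tau→3  [deg 2]
  4: a→2  [deg 1]
  6: b→0  b→6  [deg 2]

Answer: DEADLOCK-FREE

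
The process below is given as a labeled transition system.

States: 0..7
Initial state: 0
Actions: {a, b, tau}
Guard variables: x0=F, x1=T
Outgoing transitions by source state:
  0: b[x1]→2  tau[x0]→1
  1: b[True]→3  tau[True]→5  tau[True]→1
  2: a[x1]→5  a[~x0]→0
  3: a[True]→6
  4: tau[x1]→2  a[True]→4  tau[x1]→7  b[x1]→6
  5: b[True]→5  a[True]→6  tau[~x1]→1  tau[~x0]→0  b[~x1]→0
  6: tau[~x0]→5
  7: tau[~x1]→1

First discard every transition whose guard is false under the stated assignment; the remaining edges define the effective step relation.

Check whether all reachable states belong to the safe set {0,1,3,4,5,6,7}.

Answer: INVARIANT VIOLATED at state 2

Analysis:
Inv-set: {0,1,3,4,5,6,7}
Reach set: {0,2,5,6}
  0: ok
  2: VIOLATES
  5: ok
  6: ok
counterexample path to 2: b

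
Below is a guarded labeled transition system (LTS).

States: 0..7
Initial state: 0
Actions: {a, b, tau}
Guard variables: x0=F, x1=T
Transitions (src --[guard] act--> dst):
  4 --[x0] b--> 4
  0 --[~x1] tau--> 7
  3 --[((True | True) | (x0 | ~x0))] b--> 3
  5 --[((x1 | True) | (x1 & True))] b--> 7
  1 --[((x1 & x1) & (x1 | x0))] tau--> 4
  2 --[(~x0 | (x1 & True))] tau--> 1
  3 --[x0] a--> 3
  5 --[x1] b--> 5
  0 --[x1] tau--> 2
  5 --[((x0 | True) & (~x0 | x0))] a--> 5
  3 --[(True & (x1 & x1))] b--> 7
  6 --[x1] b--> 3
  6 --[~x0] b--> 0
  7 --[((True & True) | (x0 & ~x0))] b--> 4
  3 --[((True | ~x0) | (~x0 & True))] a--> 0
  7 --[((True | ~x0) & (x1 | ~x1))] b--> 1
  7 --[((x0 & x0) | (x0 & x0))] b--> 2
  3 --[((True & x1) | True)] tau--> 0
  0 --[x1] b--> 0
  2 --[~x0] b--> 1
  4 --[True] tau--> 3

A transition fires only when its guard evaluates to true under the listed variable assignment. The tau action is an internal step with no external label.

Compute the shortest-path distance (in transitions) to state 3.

Layered search for 3:
  depth 0: {0}
  depth 1: {2}
  depth 2: {1}
  depth 3: {4}
  depth 4: {3}
3 enters at depth 4; path tau·b·tau·tau

Answer: 4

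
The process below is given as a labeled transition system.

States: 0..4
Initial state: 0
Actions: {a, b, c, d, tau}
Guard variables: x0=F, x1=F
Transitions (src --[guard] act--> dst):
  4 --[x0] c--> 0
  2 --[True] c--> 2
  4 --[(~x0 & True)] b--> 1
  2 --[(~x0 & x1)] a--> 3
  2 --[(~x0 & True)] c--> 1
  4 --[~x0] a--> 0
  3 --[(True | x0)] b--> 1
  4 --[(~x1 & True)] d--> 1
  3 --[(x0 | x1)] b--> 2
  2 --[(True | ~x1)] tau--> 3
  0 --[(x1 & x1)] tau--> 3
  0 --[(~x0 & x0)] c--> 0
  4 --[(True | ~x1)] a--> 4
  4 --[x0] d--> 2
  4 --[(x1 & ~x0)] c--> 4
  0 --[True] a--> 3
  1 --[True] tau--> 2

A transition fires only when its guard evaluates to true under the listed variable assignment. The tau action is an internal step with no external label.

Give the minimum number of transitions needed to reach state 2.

Answer: 3

Working:
BFS to 2:
  L0 = {0}
  L1 = {3}
  L2 = {1}
  L3 = {2}
2 enters at depth 3; path a·b·tau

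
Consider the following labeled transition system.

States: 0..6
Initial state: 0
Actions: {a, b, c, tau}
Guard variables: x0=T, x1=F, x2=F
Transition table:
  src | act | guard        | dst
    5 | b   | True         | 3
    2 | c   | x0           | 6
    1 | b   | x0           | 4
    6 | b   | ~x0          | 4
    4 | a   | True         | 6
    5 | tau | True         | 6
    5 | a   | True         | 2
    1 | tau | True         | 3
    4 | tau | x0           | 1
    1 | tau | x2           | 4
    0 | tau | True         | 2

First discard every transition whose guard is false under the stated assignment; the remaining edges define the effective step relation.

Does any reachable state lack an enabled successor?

Reach set: {0,2,6}
  0: tau→2  [1 out]
  2: c→6  [1 out]
  6: ∅  [no exit]
witness 6: tau·c

Answer: DEADLOCK at state 6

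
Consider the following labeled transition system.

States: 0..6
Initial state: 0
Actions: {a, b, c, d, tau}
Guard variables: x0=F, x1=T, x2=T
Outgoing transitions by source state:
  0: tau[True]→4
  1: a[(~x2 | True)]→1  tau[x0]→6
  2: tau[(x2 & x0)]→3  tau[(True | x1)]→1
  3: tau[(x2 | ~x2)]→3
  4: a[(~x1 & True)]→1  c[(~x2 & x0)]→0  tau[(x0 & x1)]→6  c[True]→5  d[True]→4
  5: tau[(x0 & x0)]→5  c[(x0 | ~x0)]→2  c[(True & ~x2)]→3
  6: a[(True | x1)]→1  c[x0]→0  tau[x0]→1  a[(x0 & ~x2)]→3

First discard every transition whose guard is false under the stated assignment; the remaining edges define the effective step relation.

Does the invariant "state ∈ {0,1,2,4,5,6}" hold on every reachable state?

Answer: INVARIANT HOLDS

Working:
Allowed set {0,1,2,4,5,6}
Reachable = {0,1,2,4,5}
  0: ok
  1: ok
  2: ok
  4: ok
  5: ok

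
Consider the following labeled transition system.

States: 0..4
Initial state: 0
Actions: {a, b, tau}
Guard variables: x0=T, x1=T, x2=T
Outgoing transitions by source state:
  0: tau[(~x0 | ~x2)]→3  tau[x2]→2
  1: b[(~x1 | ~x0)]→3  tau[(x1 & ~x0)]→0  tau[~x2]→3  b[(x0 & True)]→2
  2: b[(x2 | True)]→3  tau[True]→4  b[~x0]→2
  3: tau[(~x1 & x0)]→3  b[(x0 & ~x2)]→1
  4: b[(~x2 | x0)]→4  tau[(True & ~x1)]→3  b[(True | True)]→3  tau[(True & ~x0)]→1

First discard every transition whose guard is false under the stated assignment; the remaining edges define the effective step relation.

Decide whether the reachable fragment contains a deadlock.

Reach set: {0,2,3,4}
  0: tau→2  [1 out]
  2: b→3  tau→4  [2 out]
  3: ∅  [no exit]
  4: b→3  b→4  [2 out]
Path to 3: tau·b

Answer: DEADLOCK at state 3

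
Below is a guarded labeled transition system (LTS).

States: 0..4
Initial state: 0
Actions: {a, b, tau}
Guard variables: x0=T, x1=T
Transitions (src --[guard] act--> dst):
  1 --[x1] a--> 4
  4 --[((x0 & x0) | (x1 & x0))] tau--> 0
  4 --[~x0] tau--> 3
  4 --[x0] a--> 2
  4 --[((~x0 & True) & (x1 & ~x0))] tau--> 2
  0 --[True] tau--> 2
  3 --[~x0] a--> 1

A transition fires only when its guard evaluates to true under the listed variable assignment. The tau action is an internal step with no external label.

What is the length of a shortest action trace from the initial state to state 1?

Answer: UNREACHABLE

Working:
Layered search for 1:
  L0 = {0}
  L1 = {2}
1 never appears.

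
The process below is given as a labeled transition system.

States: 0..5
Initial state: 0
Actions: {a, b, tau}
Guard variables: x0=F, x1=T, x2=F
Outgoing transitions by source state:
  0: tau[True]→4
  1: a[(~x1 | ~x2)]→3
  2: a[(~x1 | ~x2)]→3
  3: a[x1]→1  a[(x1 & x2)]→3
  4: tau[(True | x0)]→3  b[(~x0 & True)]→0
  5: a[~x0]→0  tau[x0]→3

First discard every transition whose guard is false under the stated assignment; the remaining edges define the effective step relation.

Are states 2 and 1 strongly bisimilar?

Compute ~ classes (split until stable):
  round 0: {{0,1,2,3,4,5}}
  round 1: {{0},{1,2,3,5},{4}}
  round 2: {{0},{1,2,3},{4},{5}}
Fixed point at round 3; 4 class(es).
class of 2: {1,2,3}; class of 1: {1,2,3}

Answer: BISIMILAR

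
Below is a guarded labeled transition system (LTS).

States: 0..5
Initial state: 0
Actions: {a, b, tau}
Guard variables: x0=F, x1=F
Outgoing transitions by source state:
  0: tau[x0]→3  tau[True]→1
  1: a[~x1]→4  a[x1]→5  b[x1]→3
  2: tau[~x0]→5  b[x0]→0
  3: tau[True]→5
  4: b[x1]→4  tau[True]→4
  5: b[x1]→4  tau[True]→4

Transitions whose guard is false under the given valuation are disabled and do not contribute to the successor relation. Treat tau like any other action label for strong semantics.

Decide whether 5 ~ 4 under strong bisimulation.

Bisimulation quotient by refinement:
  round 0: {{0,1,2,3,4,5}}
  round 1: {{0,2,3,4,5},{1}}
  round 2: {{0},{1},{2,3,4,5}}
3 equivalence class(es) (converged in 3)
5∈{2,3,4,5}, 4∈{2,3,4,5}

Answer: BISIMILAR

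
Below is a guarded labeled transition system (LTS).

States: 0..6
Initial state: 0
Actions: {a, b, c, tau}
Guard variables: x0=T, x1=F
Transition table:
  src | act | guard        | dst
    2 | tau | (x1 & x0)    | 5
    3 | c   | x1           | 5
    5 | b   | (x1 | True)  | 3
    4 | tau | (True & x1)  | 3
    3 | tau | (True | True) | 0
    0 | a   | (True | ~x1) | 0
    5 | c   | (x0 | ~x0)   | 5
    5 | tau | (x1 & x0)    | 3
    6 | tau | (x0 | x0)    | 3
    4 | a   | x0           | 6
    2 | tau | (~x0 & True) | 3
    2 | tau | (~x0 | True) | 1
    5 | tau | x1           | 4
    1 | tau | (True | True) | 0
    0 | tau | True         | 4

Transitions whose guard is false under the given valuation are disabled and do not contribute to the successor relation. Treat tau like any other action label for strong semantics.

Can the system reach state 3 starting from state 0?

After dropping false guards: 9 live edges.
L0 = {0}
L1 = {4}  cumulative {0,4}
L2 = {6}  cumulative {0,4,6}
L3 = {3}  cumulative {0,3,4,6}
Reachable = {0,3,4,6}
Path to 3: tau·a·tau

Answer: REACHABLE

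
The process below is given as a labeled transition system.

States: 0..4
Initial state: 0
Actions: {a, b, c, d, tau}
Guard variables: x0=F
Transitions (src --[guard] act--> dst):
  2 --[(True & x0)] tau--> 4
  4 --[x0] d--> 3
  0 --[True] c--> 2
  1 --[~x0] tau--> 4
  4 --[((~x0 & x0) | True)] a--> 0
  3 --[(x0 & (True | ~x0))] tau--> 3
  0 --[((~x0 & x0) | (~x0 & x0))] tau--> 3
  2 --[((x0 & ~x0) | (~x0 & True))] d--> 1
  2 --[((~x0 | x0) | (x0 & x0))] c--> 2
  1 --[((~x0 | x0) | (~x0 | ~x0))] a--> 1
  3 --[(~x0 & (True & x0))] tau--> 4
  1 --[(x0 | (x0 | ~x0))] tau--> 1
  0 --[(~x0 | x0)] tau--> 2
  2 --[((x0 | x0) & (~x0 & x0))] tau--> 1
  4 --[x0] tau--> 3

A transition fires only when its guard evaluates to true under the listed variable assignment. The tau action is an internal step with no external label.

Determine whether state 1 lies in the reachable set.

Answer: REACHABLE

Analysis:
8 transition(s) survive guard evaluation.
Layer 0: {0}
Layer 1: {2}  cumulative {0,2}
Layer 2: {1}  cumulative {0,1,2}
Layer 3: {4}  cumulative {0,1,2,4}
R = {0,1,2,4}
witness 1: c·d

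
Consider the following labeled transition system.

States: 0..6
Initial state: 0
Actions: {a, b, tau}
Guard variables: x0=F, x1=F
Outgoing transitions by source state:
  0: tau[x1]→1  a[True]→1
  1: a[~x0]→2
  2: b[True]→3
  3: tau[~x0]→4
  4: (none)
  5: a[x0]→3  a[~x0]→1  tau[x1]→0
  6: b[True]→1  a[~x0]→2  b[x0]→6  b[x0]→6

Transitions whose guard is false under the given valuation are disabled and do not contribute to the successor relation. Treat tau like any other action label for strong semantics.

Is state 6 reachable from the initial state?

7 transition(s) survive guard evaluation.
L0 = {0}
L1 = {1}  total {0,1}
L2 = {2}  total {0,1,2}
L3 = {3}  total {0,1,2,3}
L4 = {4}  total {0,1,2,3,4}
R = {0,1,2,3,4}

Answer: UNREACHABLE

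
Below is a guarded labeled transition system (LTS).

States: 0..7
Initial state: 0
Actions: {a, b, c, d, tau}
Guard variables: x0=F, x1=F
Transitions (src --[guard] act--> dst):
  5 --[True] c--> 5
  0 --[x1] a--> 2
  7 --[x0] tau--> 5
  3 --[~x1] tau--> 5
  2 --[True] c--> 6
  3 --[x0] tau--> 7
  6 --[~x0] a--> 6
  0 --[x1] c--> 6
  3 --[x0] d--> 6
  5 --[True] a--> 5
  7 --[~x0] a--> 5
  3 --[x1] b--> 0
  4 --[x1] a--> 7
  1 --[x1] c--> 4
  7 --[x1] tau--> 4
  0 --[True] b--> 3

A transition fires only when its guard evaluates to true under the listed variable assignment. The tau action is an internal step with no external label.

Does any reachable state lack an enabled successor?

Answer: DEADLOCK-FREE

Analysis:
Reach set: {0,3,5}
  0: b→3  [1 out]
  3: tau→5  [1 out]
  5: a→5  c→5  [2 out]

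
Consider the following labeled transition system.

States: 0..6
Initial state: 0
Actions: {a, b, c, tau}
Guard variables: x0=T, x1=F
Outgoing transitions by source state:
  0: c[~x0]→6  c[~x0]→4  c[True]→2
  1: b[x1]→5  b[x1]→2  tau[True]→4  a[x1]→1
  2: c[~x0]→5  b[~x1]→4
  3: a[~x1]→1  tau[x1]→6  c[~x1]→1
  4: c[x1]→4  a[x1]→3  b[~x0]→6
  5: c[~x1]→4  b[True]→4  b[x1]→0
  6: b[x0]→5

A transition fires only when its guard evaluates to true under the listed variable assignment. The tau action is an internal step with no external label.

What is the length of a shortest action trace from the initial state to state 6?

Answer: UNREACHABLE

Trace:
Layered search for 6:
  Layer 0: {0}
  Layer 1: {2}
  Layer 2: {4}
6 never appears.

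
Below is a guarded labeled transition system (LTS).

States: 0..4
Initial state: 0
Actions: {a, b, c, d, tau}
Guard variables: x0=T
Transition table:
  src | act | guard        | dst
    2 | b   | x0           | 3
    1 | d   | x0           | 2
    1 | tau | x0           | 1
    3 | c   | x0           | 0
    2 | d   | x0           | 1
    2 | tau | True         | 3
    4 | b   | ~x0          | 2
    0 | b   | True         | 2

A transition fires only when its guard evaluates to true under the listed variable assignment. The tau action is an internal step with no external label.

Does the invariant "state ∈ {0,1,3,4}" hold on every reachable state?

Safe = {0,1,3,4}
R = {0,1,2,3}
  0: ✓
  1: ✓
  2: ✗ unsafe
  3: ✓
counterexample path to 2: b

Answer: INVARIANT VIOLATED at state 2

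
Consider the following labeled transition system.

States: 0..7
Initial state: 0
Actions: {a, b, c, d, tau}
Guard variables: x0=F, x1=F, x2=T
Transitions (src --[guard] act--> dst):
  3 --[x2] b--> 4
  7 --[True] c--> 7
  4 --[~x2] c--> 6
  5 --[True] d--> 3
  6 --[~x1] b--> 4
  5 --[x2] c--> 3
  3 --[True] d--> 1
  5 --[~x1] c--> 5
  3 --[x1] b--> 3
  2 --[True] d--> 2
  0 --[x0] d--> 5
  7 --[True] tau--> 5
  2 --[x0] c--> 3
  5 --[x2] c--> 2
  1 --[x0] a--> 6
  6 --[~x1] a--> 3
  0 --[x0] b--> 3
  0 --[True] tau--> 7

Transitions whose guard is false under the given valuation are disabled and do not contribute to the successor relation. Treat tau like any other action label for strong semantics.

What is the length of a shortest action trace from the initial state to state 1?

Answer: 4

Analysis:
BFS to 1:
  depth 0: {0}
  depth 1: {7}
  depth 2: {5}
  depth 3: {2,3}
  depth 4: {1,4}
depth(1)=4, e.g. tau·tau·c·d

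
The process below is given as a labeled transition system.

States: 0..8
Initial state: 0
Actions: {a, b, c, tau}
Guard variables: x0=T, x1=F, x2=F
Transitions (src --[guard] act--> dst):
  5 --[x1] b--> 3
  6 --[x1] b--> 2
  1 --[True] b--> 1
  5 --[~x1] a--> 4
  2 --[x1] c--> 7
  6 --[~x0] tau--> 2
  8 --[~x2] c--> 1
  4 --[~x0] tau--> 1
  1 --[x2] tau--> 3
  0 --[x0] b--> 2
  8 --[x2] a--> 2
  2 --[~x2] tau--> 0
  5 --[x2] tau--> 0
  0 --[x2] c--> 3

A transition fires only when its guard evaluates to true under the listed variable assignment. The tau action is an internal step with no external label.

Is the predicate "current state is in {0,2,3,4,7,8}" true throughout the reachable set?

Allowed set {0,2,3,4,7,8}
R = {0,2}
  0: ok
  2: ok

Answer: INVARIANT HOLDS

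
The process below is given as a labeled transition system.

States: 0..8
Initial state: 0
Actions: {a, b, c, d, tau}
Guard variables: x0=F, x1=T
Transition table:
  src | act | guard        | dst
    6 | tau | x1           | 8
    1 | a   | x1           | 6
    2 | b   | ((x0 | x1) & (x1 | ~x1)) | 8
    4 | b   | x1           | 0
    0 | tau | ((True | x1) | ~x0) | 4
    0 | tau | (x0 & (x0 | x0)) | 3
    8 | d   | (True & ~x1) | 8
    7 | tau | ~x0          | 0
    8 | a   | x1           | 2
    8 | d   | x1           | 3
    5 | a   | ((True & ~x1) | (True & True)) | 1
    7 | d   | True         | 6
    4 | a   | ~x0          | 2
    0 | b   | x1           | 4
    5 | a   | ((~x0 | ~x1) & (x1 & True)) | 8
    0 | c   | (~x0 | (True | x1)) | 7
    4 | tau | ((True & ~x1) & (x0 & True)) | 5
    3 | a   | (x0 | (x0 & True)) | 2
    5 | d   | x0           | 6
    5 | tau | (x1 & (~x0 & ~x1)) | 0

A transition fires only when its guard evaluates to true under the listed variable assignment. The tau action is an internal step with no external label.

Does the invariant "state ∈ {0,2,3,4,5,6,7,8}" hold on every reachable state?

Safe = {0,2,3,4,5,6,7,8}
R = {0,2,3,4,6,7,8}
  0: ok
  2: ok
  3: ok
  4: ok
  6: ok
  7: ok
  8: ok

Answer: INVARIANT HOLDS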